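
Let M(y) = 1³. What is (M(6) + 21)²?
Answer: 484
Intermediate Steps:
M(y) = 1
(M(6) + 21)² = (1 + 21)² = 22² = 484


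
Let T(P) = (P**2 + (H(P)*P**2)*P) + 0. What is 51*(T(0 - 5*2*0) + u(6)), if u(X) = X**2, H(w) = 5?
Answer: 1836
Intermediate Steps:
T(P) = P**2 + 5*P**3 (T(P) = (P**2 + (5*P**2)*P) + 0 = (P**2 + 5*P**3) + 0 = P**2 + 5*P**3)
51*(T(0 - 5*2*0) + u(6)) = 51*((0 - 5*2*0)**2*(1 + 5*(0 - 5*2*0)) + 6**2) = 51*((0 - 10*0)**2*(1 + 5*(0 - 10*0)) + 36) = 51*((0 + 0)**2*(1 + 5*(0 + 0)) + 36) = 51*(0**2*(1 + 5*0) + 36) = 51*(0*(1 + 0) + 36) = 51*(0*1 + 36) = 51*(0 + 36) = 51*36 = 1836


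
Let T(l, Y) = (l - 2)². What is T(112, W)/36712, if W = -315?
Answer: 3025/9178 ≈ 0.32959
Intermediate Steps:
T(l, Y) = (-2 + l)²
T(112, W)/36712 = (-2 + 112)²/36712 = 110²*(1/36712) = 12100*(1/36712) = 3025/9178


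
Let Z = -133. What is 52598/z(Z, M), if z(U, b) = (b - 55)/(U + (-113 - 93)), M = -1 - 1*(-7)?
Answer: 2547246/7 ≈ 3.6389e+5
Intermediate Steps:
M = 6 (M = -1 + 7 = 6)
z(U, b) = (-55 + b)/(-206 + U) (z(U, b) = (-55 + b)/(U - 206) = (-55 + b)/(-206 + U))
52598/z(Z, M) = 52598/(((-55 + 6)/(-206 - 133))) = 52598/((-49/(-339))) = 52598/((-1/339*(-49))) = 52598/(49/339) = 52598*(339/49) = 2547246/7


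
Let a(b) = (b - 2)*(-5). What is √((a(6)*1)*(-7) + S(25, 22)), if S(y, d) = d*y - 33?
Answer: 3*√73 ≈ 25.632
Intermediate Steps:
S(y, d) = -33 + d*y
a(b) = 10 - 5*b (a(b) = (-2 + b)*(-5) = 10 - 5*b)
√((a(6)*1)*(-7) + S(25, 22)) = √(((10 - 5*6)*1)*(-7) + (-33 + 22*25)) = √(((10 - 30)*1)*(-7) + (-33 + 550)) = √(-20*1*(-7) + 517) = √(-20*(-7) + 517) = √(140 + 517) = √657 = 3*√73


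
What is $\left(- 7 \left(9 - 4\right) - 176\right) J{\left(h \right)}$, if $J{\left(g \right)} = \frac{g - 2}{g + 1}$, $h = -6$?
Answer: $- \frac{1688}{5} \approx -337.6$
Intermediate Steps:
$J{\left(g \right)} = \frac{-2 + g}{1 + g}$
$\left(- 7 \left(9 - 4\right) - 176\right) J{\left(h \right)} = \left(- 7 \left(9 - 4\right) - 176\right) \frac{-2 - 6}{1 - 6} = \left(\left(-7\right) 5 - 176\right) \frac{1}{-5} \left(-8\right) = \left(-35 - 176\right) \left(\left(- \frac{1}{5}\right) \left(-8\right)\right) = \left(-211\right) \frac{8}{5} = - \frac{1688}{5}$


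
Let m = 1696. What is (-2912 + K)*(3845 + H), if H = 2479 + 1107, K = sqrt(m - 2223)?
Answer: -21639072 + 7431*I*sqrt(527) ≈ -2.1639e+7 + 1.7059e+5*I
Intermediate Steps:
K = I*sqrt(527) (K = sqrt(1696 - 2223) = sqrt(-527) = I*sqrt(527) ≈ 22.956*I)
H = 3586
(-2912 + K)*(3845 + H) = (-2912 + I*sqrt(527))*(3845 + 3586) = (-2912 + I*sqrt(527))*7431 = -21639072 + 7431*I*sqrt(527)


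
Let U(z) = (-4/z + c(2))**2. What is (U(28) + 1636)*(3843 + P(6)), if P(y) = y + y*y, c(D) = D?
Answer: 44584815/7 ≈ 6.3693e+6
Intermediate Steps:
U(z) = (2 - 4/z)**2 (U(z) = (-4/z + 2)**2 = (2 - 4/z)**2)
P(y) = y + y**2
(U(28) + 1636)*(3843 + P(6)) = (4*(-2 + 28)**2/28**2 + 1636)*(3843 + 6*(1 + 6)) = (4*(1/784)*26**2 + 1636)*(3843 + 6*7) = (4*(1/784)*676 + 1636)*(3843 + 42) = (169/49 + 1636)*3885 = (80333/49)*3885 = 44584815/7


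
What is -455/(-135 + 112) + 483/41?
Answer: 29764/943 ≈ 31.563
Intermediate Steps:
-455/(-135 + 112) + 483/41 = -455/(-23) + 483*(1/41) = -455*(-1/23) + 483/41 = 455/23 + 483/41 = 29764/943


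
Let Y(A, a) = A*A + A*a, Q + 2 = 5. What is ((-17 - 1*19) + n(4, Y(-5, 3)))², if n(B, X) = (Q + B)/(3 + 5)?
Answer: 78961/64 ≈ 1233.8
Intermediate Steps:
Q = 3 (Q = -2 + 5 = 3)
Y(A, a) = A² + A*a
n(B, X) = 3/8 + B/8 (n(B, X) = (3 + B)/(3 + 5) = (3 + B)/8 = (3 + B)*(⅛) = 3/8 + B/8)
((-17 - 1*19) + n(4, Y(-5, 3)))² = ((-17 - 1*19) + (3/8 + (⅛)*4))² = ((-17 - 19) + (3/8 + ½))² = (-36 + 7/8)² = (-281/8)² = 78961/64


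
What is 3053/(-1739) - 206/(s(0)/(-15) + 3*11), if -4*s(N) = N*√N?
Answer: -458983/57387 ≈ -7.9980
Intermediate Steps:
s(N) = -N^(3/2)/4 (s(N) = -N*√N/4 = -N^(3/2)/4)
3053/(-1739) - 206/(s(0)/(-15) + 3*11) = 3053/(-1739) - 206/(-0^(3/2)/4/(-15) + 3*11) = 3053*(-1/1739) - 206/(-¼*0*(-1/15) + 33) = -3053/1739 - 206/(0*(-1/15) + 33) = -3053/1739 - 206/(0 + 33) = -3053/1739 - 206/33 = -458983/57387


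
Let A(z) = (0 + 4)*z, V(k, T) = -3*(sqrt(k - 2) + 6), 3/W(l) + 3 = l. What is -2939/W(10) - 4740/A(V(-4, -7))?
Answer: (-20573*sqrt(6) + 122253*I)/(3*(sqrt(6) - 6*I)) ≈ -6801.2 - 23.037*I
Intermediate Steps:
W(l) = 3/(-3 + l)
V(k, T) = -18 - 3*sqrt(-2 + k) (V(k, T) = -3*(sqrt(-2 + k) + 6) = -3*(6 + sqrt(-2 + k)) = -18 - 3*sqrt(-2 + k))
A(z) = 4*z
-2939/W(10) - 4740/A(V(-4, -7)) = -2939/(3/(-3 + 10)) - 4740*1/(4*(-18 - 3*sqrt(-2 - 4))) = -2939/(3/7) - 4740*1/(4*(-18 - 3*I*sqrt(6))) = -2939/(3*(1/7)) - 4740*1/(4*(-18 - 3*I*sqrt(6))) = -2939/3/7 - 4740*1/(4*(-18 - 3*I*sqrt(6))) = -2939*7/3 - 4740/(-72 - 12*I*sqrt(6)) = -20573/3 - 4740/(-72 - 12*I*sqrt(6))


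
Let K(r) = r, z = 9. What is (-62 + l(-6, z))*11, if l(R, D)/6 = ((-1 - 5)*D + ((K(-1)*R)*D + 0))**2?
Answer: -682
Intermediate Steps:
l(R, D) = 6*(-6*D - D*R)**2 (l(R, D) = 6*((-1 - 5)*D + ((-R)*D + 0))**2 = 6*(-6*D + (-D*R + 0))**2 = 6*(-6*D - D*R)**2)
(-62 + l(-6, z))*11 = (-62 + 6*9**2*(6 - 6)**2)*11 = (-62 + 6*81*0**2)*11 = (-62 + 6*81*0)*11 = (-62 + 0)*11 = -62*11 = -682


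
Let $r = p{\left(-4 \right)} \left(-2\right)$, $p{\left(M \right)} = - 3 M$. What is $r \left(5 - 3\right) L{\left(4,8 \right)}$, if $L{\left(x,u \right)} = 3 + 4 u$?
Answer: $-1680$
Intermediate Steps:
$r = -24$ ($r = \left(-3\right) \left(-4\right) \left(-2\right) = 12 \left(-2\right) = -24$)
$r \left(5 - 3\right) L{\left(4,8 \right)} = - 24 \left(5 - 3\right) \left(3 + 4 \cdot 8\right) = \left(-24\right) 2 \left(3 + 32\right) = \left(-48\right) 35 = -1680$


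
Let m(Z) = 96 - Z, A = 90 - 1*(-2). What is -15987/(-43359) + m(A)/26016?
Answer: 34674269/94002312 ≈ 0.36887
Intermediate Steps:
A = 92 (A = 90 + 2 = 92)
-15987/(-43359) + m(A)/26016 = -15987/(-43359) + (96 - 1*92)/26016 = -15987*(-1/43359) + (96 - 92)*(1/26016) = 5329/14453 + 4*(1/26016) = 5329/14453 + 1/6504 = 34674269/94002312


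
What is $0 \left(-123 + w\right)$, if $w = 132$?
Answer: $0$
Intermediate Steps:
$0 \left(-123 + w\right) = 0 \left(-123 + 132\right) = 0 \cdot 9 = 0$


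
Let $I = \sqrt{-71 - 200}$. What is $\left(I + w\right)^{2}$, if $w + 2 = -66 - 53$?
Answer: $\left(121 - i \sqrt{271}\right)^{2} \approx 14370.0 - 3983.8 i$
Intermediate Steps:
$I = i \sqrt{271}$ ($I = \sqrt{-271} = i \sqrt{271} \approx 16.462 i$)
$w = -121$ ($w = -2 - 119 = -121$)
$\left(I + w\right)^{2} = \left(i \sqrt{271} - 121\right)^{2} = \left(-121 + i \sqrt{271}\right)^{2}$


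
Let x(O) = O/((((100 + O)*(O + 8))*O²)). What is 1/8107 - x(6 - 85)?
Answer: 109682/954915423 ≈ 0.00011486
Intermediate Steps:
x(O) = 1/(O*(8 + O)*(100 + O)) (x(O) = O/((((100 + O)*(8 + O))*O²)) = O/((((8 + O)*(100 + O))*O²)) = O/((O²*(8 + O)*(100 + O))) = O*(1/(O²*(8 + O)*(100 + O))) = 1/(O*(8 + O)*(100 + O)))
1/8107 - x(6 - 85) = 1/8107 - 1/((6 - 85)*(800 + (6 - 85)² + 108*(6 - 85))) = 1/8107 - 1/((-79)*(800 + (-79)² + 108*(-79))) = 1/8107 - (-1)/(79*(800 + 6241 - 8532)) = 1/8107 - (-1)/(79*(-1491)) = 1/8107 - (-1)*(-1)/(79*1491) = 1/8107 - 1*1/117789 = 1/8107 - 1/117789 = 109682/954915423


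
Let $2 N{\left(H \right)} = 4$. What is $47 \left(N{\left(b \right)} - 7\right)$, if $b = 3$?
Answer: $-235$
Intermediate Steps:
$N{\left(H \right)} = 2$ ($N{\left(H \right)} = \frac{1}{2} \cdot 4 = 2$)
$47 \left(N{\left(b \right)} - 7\right) = 47 \left(2 - 7\right) = 47 \left(-5\right) = -235$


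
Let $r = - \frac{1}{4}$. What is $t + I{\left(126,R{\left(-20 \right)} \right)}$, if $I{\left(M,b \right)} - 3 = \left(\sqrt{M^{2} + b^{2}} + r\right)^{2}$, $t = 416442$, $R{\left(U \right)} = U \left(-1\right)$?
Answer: $\frac{6923537}{16} - \sqrt{4069} \approx 4.3266 \cdot 10^{5}$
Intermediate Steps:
$r = - \frac{1}{4}$ ($r = \left(-1\right) \frac{1}{4} = - \frac{1}{4} \approx -0.25$)
$R{\left(U \right)} = - U$
$I{\left(M,b \right)} = 3 + \left(- \frac{1}{4} + \sqrt{M^{2} + b^{2}}\right)^{2}$ ($I{\left(M,b \right)} = 3 + \left(\sqrt{M^{2} + b^{2}} - \frac{1}{4}\right)^{2} = 3 + \left(- \frac{1}{4} + \sqrt{M^{2} + b^{2}}\right)^{2}$)
$t + I{\left(126,R{\left(-20 \right)} \right)} = 416442 + \left(3 + \frac{\left(-1 + 4 \sqrt{126^{2} + \left(\left(-1\right) \left(-20\right)\right)^{2}}\right)^{2}}{16}\right) = 416442 + \left(3 + \frac{\left(-1 + 4 \sqrt{15876 + 20^{2}}\right)^{2}}{16}\right) = 416442 + \left(3 + \frac{\left(-1 + 4 \sqrt{15876 + 400}\right)^{2}}{16}\right) = 416442 + \left(3 + \frac{\left(-1 + 4 \sqrt{16276}\right)^{2}}{16}\right) = 416442 + \left(3 + \frac{\left(-1 + 4 \cdot 2 \sqrt{4069}\right)^{2}}{16}\right) = 416442 + \left(3 + \frac{\left(-1 + 8 \sqrt{4069}\right)^{2}}{16}\right) = 416445 + \frac{\left(-1 + 8 \sqrt{4069}\right)^{2}}{16}$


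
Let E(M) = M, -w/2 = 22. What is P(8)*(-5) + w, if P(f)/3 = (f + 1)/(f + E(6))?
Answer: -751/14 ≈ -53.643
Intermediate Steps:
w = -44 (w = -2*22 = -44)
P(f) = 3*(1 + f)/(6 + f) (P(f) = 3*((f + 1)/(f + 6)) = 3*((1 + f)/(6 + f)) = 3*(1 + f)/(6 + f))
P(8)*(-5) + w = (3*(1 + 8)/(6 + 8))*(-5) - 44 = (3*9/14)*(-5) - 44 = (3*(1/14)*9)*(-5) - 44 = (27/14)*(-5) - 44 = -135/14 - 44 = -751/14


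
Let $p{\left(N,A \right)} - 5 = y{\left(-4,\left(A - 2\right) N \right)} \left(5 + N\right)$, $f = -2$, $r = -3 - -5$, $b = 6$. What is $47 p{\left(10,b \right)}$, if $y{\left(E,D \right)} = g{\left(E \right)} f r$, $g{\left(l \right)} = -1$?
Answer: $3055$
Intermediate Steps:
$r = 2$ ($r = -3 + 5 = 2$)
$y{\left(E,D \right)} = 4$ ($y{\left(E,D \right)} = \left(-1\right) \left(-2\right) 2 = 2 \cdot 2 = 4$)
$p{\left(N,A \right)} = 25 + 4 N$ ($p{\left(N,A \right)} = 5 + 4 \left(5 + N\right) = 5 + \left(20 + 4 N\right) = 25 + 4 N$)
$47 p{\left(10,b \right)} = 47 \left(25 + 4 \cdot 10\right) = 47 \left(25 + 40\right) = 47 \cdot 65 = 3055$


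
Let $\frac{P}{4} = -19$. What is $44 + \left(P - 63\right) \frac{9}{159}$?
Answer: $\frac{1915}{53} \approx 36.132$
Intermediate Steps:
$P = -76$ ($P = 4 \left(-19\right) = -76$)
$44 + \left(P - 63\right) \frac{9}{159} = 44 + \left(-76 - 63\right) \frac{9}{159} = 44 + \left(-76 - 63\right) 9 \cdot \frac{1}{159} = 44 - \frac{417}{53} = \frac{1915}{53}$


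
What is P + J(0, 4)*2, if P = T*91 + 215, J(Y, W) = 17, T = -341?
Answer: -30782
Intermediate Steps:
P = -30816 (P = -341*91 + 215 = -31031 + 215 = -30816)
P + J(0, 4)*2 = -30816 + 17*2 = -30816 + 34 = -30782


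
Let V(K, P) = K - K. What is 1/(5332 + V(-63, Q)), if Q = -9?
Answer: 1/5332 ≈ 0.00018755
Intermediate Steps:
V(K, P) = 0
1/(5332 + V(-63, Q)) = 1/(5332 + 0) = 1/5332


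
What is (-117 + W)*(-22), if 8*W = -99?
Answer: 11385/4 ≈ 2846.3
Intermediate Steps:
W = -99/8 (W = (⅛)*(-99) = -99/8 ≈ -12.375)
(-117 + W)*(-22) = (-117 - 99/8)*(-22) = -1035/8*(-22) = 11385/4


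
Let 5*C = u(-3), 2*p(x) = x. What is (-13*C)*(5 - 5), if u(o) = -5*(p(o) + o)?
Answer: 0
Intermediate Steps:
p(x) = x/2
u(o) = -15*o/2 (u(o) = -5*(o/2 + o) = -15*o/2)
C = 9/2 (C = (-15/2*(-3))/5 = (⅕)*(45/2) = 9/2 ≈ 4.5000)
(-13*C)*(5 - 5) = (-13*9/2)*(5 - 5) = -117/2*0 = 0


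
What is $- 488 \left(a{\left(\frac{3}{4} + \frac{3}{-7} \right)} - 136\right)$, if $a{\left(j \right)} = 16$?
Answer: $58560$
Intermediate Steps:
$- 488 \left(a{\left(\frac{3}{4} + \frac{3}{-7} \right)} - 136\right) = - 488 \left(16 - 136\right) = \left(-488\right) \left(-120\right) = 58560$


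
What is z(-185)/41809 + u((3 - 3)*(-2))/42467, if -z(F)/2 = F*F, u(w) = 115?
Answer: -2902058115/1775502803 ≈ -1.6345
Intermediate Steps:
z(F) = -2*F² (z(F) = -2*F*F = -2*F²)
z(-185)/41809 + u((3 - 3)*(-2))/42467 = -2*(-185)²/41809 + 115/42467 = -2*34225*(1/41809) + 115*(1/42467) = -68450*1/41809 + 115/42467 = -68450/41809 + 115/42467 = -2902058115/1775502803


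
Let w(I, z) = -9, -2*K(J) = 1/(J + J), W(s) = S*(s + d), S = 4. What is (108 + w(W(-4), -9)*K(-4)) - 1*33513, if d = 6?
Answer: -534489/16 ≈ -33406.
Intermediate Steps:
W(s) = 24 + 4*s (W(s) = 4*(s + 6) = 4*(6 + s) = 24 + 4*s)
K(J) = -1/(4*J) (K(J) = -1/(2*(J + J)) = -1/(2*J)/2 = -1/(4*J))
(108 + w(W(-4), -9)*K(-4)) - 1*33513 = (108 - (-9)/(4*(-4))) - 1*33513 = (108 - (-9)*(-1)/(4*4)) - 33513 = (108 - 9*1/16) - 33513 = (108 - 9/16) - 33513 = 1719/16 - 33513 = -534489/16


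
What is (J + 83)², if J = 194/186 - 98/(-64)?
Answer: 64856299561/8856576 ≈ 7323.0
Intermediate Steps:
J = 7661/2976 (J = 194*(1/186) - 98*(-1/64) = 97/93 + 49/32 = 7661/2976 ≈ 2.5743)
(J + 83)² = (7661/2976 + 83)² = (254669/2976)² = 64856299561/8856576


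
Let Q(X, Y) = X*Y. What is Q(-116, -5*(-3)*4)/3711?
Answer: -2320/1237 ≈ -1.8755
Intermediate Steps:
Q(-116, -5*(-3)*4)/3711 = -116*(-5*(-3))*4/3711 = -1740*4*(1/3711) = -116*60*(1/3711) = -6960*1/3711 = -2320/1237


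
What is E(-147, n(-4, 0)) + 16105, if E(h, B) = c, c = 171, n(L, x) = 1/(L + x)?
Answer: 16276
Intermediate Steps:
E(h, B) = 171
E(-147, n(-4, 0)) + 16105 = 171 + 16105 = 16276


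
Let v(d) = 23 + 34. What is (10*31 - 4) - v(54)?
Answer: 249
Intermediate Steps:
v(d) = 57
(10*31 - 4) - v(54) = (10*31 - 4) - 1*57 = (310 - 4) - 57 = 306 - 57 = 249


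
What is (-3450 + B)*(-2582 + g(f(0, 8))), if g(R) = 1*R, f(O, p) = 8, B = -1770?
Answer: 13436280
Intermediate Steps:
g(R) = R
(-3450 + B)*(-2582 + g(f(0, 8))) = (-3450 - 1770)*(-2582 + 8) = -5220*(-2574) = 13436280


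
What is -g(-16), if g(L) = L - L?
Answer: 0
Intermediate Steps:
g(L) = 0
-g(-16) = -1*0 = 0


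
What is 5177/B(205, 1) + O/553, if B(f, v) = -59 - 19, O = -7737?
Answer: -3466367/43134 ≈ -80.363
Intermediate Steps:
B(f, v) = -78
5177/B(205, 1) + O/553 = 5177/(-78) - 7737/553 = 5177*(-1/78) - 7737*1/553 = -5177/78 - 7737/553 = -3466367/43134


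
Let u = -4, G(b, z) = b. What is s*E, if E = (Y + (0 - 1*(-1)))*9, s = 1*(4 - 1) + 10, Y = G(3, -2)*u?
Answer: -1287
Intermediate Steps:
Y = -12 (Y = 3*(-4) = -12)
s = 13 (s = 1*3 + 10 = 3 + 10 = 13)
E = -99 (E = (-12 + (0 - 1*(-1)))*9 = (-12 + (0 + 1))*9 = (-12 + 1)*9 = -11*9 = -99)
s*E = 13*(-99) = -1287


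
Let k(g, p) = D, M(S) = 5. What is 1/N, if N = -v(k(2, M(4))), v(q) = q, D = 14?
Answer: -1/14 ≈ -0.071429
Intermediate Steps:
k(g, p) = 14
N = -14 (N = -1*14 = -14)
1/N = 1/(-14) = -1/14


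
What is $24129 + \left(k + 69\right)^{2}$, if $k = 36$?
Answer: $35154$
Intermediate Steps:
$24129 + \left(k + 69\right)^{2} = 24129 + \left(36 + 69\right)^{2} = 24129 + 105^{2} = 24129 + 11025 = 35154$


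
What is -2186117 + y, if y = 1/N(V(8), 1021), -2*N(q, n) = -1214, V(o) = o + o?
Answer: -1326973018/607 ≈ -2.1861e+6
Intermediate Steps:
V(o) = 2*o
N(q, n) = 607 (N(q, n) = -½*(-1214) = 607)
y = 1/607 ≈ 0.0016474
-2186117 + y = -2186117 + 1/607 = -1326973018/607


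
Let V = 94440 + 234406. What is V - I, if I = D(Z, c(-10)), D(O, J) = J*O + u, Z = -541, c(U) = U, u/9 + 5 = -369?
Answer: 326802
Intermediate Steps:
u = -3366 (u = -45 + 9*(-369) = -45 - 3321 = -3366)
D(O, J) = -3366 + J*O (D(O, J) = J*O - 3366 = -3366 + J*O)
V = 328846
I = 2044 (I = -3366 - 10*(-541) = -3366 + 5410 = 2044)
V - I = 328846 - 1*2044 = 328846 - 2044 = 326802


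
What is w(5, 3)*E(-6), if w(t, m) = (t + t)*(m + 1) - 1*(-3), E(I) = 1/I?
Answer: -43/6 ≈ -7.1667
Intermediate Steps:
w(t, m) = 3 + 2*t*(1 + m) (w(t, m) = (2*t)*(1 + m) + 3 = 2*t*(1 + m) + 3 = 3 + 2*t*(1 + m))
w(5, 3)*E(-6) = (3 + 2*5 + 2*3*5)/(-6) = (3 + 10 + 30)*(-⅙) = 43*(-⅙) = -43/6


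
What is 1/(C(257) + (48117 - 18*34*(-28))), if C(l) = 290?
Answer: 1/65543 ≈ 1.5257e-5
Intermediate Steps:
1/(C(257) + (48117 - 18*34*(-28))) = 1/(290 + (48117 - 18*34*(-28))) = 1/(290 + (48117 - 612*(-28))) = 1/(290 + (48117 + 17136)) = 1/(290 + 65253) = 1/65543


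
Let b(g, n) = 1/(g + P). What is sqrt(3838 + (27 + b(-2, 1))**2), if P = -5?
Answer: sqrt(223406)/7 ≈ 67.523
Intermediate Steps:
b(g, n) = 1/(-5 + g) (b(g, n) = 1/(g - 5) = 1/(-5 + g))
sqrt(3838 + (27 + b(-2, 1))**2) = sqrt(3838 + (27 + 1/(-5 - 2))**2) = sqrt(3838 + (27 + 1/(-7))**2) = sqrt(3838 + (27 - 1/7)**2) = sqrt(3838 + (188/7)**2) = sqrt(3838 + 35344/49) = sqrt(223406/49) = sqrt(223406)/7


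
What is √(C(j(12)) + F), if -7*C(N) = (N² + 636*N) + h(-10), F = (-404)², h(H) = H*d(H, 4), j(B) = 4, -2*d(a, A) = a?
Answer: √7980014/7 ≈ 403.56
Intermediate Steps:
d(a, A) = -a/2
h(H) = -H²/2 (h(H) = H*(-H/2) = -H²/2)
F = 163216
C(N) = 50/7 - 636*N/7 - N²/7 (C(N) = -((N² + 636*N) - ½*(-10)²)/7 = -((N² + 636*N) - ½*100)/7 = -((N² + 636*N) - 50)/7 = -(-50 + N² + 636*N)/7 = 50/7 - 636*N/7 - N²/7)
√(C(j(12)) + F) = √((50/7 - 636/7*4 - ⅐*4²) + 163216) = √((50/7 - 2544/7 - ⅐*16) + 163216) = √((50/7 - 2544/7 - 16/7) + 163216) = √(-2510/7 + 163216) = √(1140002/7) = √7980014/7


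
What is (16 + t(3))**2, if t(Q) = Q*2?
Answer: 484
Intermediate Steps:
t(Q) = 2*Q
(16 + t(3))**2 = (16 + 2*3)**2 = (16 + 6)**2 = 22**2 = 484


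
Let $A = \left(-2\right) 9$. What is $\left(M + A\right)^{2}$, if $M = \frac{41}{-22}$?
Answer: $\frac{190969}{484} \approx 394.56$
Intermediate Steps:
$M = - \frac{41}{22}$ ($M = 41 \left(- \frac{1}{22}\right) = - \frac{41}{22} \approx -1.8636$)
$A = -18$
$\left(M + A\right)^{2} = \left(- \frac{41}{22} - 18\right)^{2} = \left(- \frac{437}{22}\right)^{2} = \frac{190969}{484}$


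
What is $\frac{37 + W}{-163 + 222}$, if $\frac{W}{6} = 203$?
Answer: $\frac{1255}{59} \approx 21.271$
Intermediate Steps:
$W = 1218$ ($W = 6 \cdot 203 = 1218$)
$\frac{37 + W}{-163 + 222} = \frac{37 + 1218}{-163 + 222} = \frac{1255}{59}$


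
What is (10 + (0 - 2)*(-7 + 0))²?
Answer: 576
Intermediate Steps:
(10 + (0 - 2)*(-7 + 0))² = (10 - 2*(-7))² = (10 + 14)² = 24² = 576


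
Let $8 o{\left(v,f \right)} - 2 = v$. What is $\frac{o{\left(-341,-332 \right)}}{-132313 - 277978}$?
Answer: $\frac{339}{3282328} \approx 0.00010328$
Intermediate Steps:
$o{\left(v,f \right)} = \frac{1}{4} + \frac{v}{8}$
$\frac{o{\left(-341,-332 \right)}}{-132313 - 277978} = \frac{\frac{1}{4} + \frac{1}{8} \left(-341\right)}{-132313 - 277978} = \frac{\frac{1}{4} - \frac{341}{8}}{-410291} = \left(- \frac{339}{8}\right) \left(- \frac{1}{410291}\right) = \frac{339}{3282328}$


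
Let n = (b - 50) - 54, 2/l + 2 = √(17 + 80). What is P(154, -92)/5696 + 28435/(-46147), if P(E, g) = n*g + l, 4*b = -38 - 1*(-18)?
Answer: 437097589/381958719 + √97/264864 ≈ 1.1444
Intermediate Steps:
b = -5 (b = (-38 - 1*(-18))/4 = (-38 + 18)/4 = (¼)*(-20) = -5)
l = 2/(-2 + √97) (l = 2/(-2 + √(17 + 80)) = 2/(-2 + √97) ≈ 0.25481)
n = -109 (n = (-5 - 50) - 54 = -55 - 54 = -109)
P(E, g) = 4/93 - 109*g + 2*√97/93 (P(E, g) = -109*g + (4/93 + 2*√97/93) = 4/93 - 109*g + 2*√97/93)
P(154, -92)/5696 + 28435/(-46147) = (4/93 - 109*(-92) + 2*√97/93)/5696 + 28435/(-46147) = (4/93 + 10028 + 2*√97/93)*(1/5696) + 28435*(-1/46147) = (932608/93 + 2*√97/93)*(1/5696) - 28435/46147 = (14572/8277 + √97/264864) - 28435/46147 = 437097589/381958719 + √97/264864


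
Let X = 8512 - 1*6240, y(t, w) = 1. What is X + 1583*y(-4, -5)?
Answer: 3855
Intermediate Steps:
X = 2272 (X = 8512 - 6240 = 2272)
X + 1583*y(-4, -5) = 2272 + 1583*1 = 2272 + 1583 = 3855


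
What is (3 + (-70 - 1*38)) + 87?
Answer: -18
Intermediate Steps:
(3 + (-70 - 1*38)) + 87 = (3 + (-70 - 38)) + 87 = (3 - 108) + 87 = -105 + 87 = -18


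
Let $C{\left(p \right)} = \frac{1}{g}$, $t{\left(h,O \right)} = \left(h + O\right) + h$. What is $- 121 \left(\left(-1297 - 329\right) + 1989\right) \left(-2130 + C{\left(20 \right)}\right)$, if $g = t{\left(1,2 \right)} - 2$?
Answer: $\frac{187068057}{2} \approx 9.3534 \cdot 10^{7}$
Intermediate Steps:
$t{\left(h,O \right)} = O + 2 h$ ($t{\left(h,O \right)} = \left(O + h\right) + h = O + 2 h$)
$g = 2$ ($g = \left(2 + 2 \cdot 1\right) - 2 = \left(2 + 2\right) - 2 = 4 - 2 = 2$)
$C{\left(p \right)} = \frac{1}{2}$
$- 121 \left(\left(-1297 - 329\right) + 1989\right) \left(-2130 + C{\left(20 \right)}\right) = - 121 \left(\left(-1297 - 329\right) + 1989\right) \left(-2130 + \frac{1}{2}\right) = - 121 \left(\left(-1297 - 329\right) + 1989\right) \left(- \frac{4259}{2}\right) = - 121 \left(-1626 + 1989\right) \left(- \frac{4259}{2}\right) = - 121 \cdot 363 \left(- \frac{4259}{2}\right) = \left(-121\right) \left(- \frac{1546017}{2}\right) = \frac{187068057}{2}$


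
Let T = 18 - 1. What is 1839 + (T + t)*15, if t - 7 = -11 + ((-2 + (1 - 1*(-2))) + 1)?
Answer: 2064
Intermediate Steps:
T = 17
t = -2 (t = 7 + (-11 + ((-2 + (1 - 1*(-2))) + 1)) = 7 + (-11 + ((-2 + (1 + 2)) + 1)) = 7 + (-11 + ((-2 + 3) + 1)) = 7 + (-11 + (1 + 1)) = 7 + (-11 + 2) = 7 - 9 = -2)
1839 + (T + t)*15 = 1839 + (17 - 2)*15 = 1839 + 15*15 = 1839 + 225 = 2064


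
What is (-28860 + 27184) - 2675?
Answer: -4351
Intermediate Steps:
(-28860 + 27184) - 2675 = -1676 - 2675 = -4351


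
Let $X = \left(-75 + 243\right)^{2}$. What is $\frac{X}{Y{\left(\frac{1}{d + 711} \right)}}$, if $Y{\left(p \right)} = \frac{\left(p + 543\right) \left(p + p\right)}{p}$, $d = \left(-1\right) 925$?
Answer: $\frac{3019968}{116201} \approx 25.989$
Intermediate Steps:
$d = -925$
$Y{\left(p \right)} = 1086 + 2 p$ ($Y{\left(p \right)} = \frac{\left(543 + p\right) 2 p}{p} = \frac{2 p \left(543 + p\right)}{p} = 1086 + 2 p$)
$X = 28224$ ($X = 168^{2} = 28224$)
$\frac{X}{Y{\left(\frac{1}{d + 711} \right)}} = \frac{28224}{1086 + \frac{2}{-925 + 711}} = \frac{28224}{1086 + \frac{2}{-214}} = \frac{28224}{1086 + 2 \left(- \frac{1}{214}\right)} = \frac{28224}{1086 - \frac{1}{107}} = \frac{28224}{\frac{116201}{107}} = 28224 \cdot \frac{107}{116201} = \frac{3019968}{116201}$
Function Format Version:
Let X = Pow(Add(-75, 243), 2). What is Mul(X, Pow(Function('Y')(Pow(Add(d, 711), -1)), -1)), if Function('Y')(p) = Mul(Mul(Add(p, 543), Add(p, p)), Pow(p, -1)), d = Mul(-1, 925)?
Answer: Rational(3019968, 116201) ≈ 25.989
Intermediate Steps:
d = -925
Function('Y')(p) = Add(1086, Mul(2, p)) (Function('Y')(p) = Mul(Mul(Add(543, p), Mul(2, p)), Pow(p, -1)) = Mul(Mul(2, p, Add(543, p)), Pow(p, -1)) = Add(1086, Mul(2, p)))
X = 28224 (X = Pow(168, 2) = 28224)
Mul(X, Pow(Function('Y')(Pow(Add(d, 711), -1)), -1)) = Mul(28224, Pow(Add(1086, Mul(2, Pow(Add(-925, 711), -1))), -1)) = Mul(28224, Pow(Add(1086, Mul(2, Pow(-214, -1))), -1)) = Mul(28224, Pow(Add(1086, Mul(2, Rational(-1, 214))), -1)) = Mul(28224, Pow(Add(1086, Rational(-1, 107)), -1)) = Mul(28224, Pow(Rational(116201, 107), -1)) = Mul(28224, Rational(107, 116201)) = Rational(3019968, 116201)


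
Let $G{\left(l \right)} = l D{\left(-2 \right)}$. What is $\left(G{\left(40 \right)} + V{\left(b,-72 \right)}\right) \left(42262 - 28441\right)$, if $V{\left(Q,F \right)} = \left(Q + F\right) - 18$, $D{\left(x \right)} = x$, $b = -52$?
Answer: $-3068262$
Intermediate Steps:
$G{\left(l \right)} = - 2 l$ ($G{\left(l \right)} = l \left(-2\right) = - 2 l$)
$V{\left(Q,F \right)} = -18 + F + Q$ ($V{\left(Q,F \right)} = \left(F + Q\right) - 18 = -18 + F + Q$)
$\left(G{\left(40 \right)} + V{\left(b,-72 \right)}\right) \left(42262 - 28441\right) = \left(\left(-2\right) 40 - 142\right) \left(42262 - 28441\right) = \left(-80 - 142\right) 13821 = \left(-222\right) 13821 = -3068262$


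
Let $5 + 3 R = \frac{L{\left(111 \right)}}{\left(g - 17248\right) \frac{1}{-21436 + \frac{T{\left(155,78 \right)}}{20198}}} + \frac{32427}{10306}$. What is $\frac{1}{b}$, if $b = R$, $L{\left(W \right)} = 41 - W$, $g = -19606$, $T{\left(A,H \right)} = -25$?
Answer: $- \frac{2876831366307}{40821122391217} \approx -0.070474$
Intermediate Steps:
$R = - \frac{40821122391217}{2876831366307}$ ($R = - \frac{5}{3} + \frac{\frac{41 - 111}{\left(-19606 - 17248\right) \frac{1}{-21436 - \frac{25}{20198}}} + \frac{32427}{10306}}{3} = - \frac{5}{3} + \frac{\frac{41 - 111}{\left(-36854\right) \frac{1}{-21436 - \frac{25}{20198}}} + 32427 \cdot \frac{1}{10306}}{3} = - \frac{5}{3} + \frac{- \frac{70}{\left(-36854\right) \frac{1}{-21436 - \frac{25}{20198}}} + \frac{32427}{10306}}{3} = - \frac{5}{3} + \frac{- \frac{70}{\left(-36854\right) \frac{1}{- \frac{432964353}{20198}}} + \frac{32427}{10306}}{3} = - \frac{5}{3} + \frac{- \frac{70}{\left(-36854\right) \left(- \frac{20198}{432964353}\right)} + \frac{32427}{10306}}{3} = - \frac{5}{3} + \frac{- \frac{70}{\frac{744377092}{432964353}} + \frac{32427}{10306}}{3} = - \frac{5}{3} + \frac{\left(-70\right) \frac{432964353}{744377092} + \frac{32427}{10306}}{3} = - \frac{5}{3} + \frac{- \frac{15153752355}{372188546} + \frac{32427}{10306}}{3} = - \frac{5}{3} + \frac{1}{3} \left(- \frac{36026403447372}{958943788769}\right) = - \frac{5}{3} - \frac{12008801149124}{958943788769} = - \frac{40821122391217}{2876831366307} \approx -14.19$)
$b = - \frac{40821122391217}{2876831366307} \approx -14.19$
$\frac{1}{b} = \frac{1}{- \frac{40821122391217}{2876831366307}} = - \frac{2876831366307}{40821122391217}$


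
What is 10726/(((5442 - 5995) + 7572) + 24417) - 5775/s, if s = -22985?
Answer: 42808001/72255646 ≈ 0.59245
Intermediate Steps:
10726/(((5442 - 5995) + 7572) + 24417) - 5775/s = 10726/(((5442 - 5995) + 7572) + 24417) - 5775/(-22985) = 10726/((-553 + 7572) + 24417) - 5775*(-1/22985) = 10726/(7019 + 24417) + 1155/4597 = 10726/31436 + 1155/4597 = 10726*(1/31436) + 1155/4597 = 5363/15718 + 1155/4597 = 42808001/72255646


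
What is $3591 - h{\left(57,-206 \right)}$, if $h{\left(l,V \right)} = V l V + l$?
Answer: $-2415318$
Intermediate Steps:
$h{\left(l,V \right)} = l + l V^{2}$ ($h{\left(l,V \right)} = l V^{2} + l = l + l V^{2}$)
$3591 - h{\left(57,-206 \right)} = 3591 - 57 \left(1 + \left(-206\right)^{2}\right) = 3591 - 57 \left(1 + 42436\right) = 3591 - 57 \cdot 42437 = 3591 - 2418909 = -2415318$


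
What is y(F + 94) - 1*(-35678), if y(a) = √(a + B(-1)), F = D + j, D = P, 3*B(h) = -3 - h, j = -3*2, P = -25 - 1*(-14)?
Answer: 35678 + √687/3 ≈ 35687.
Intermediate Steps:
P = -11 (P = -25 + 14 = -11)
j = -6
B(h) = -1 - h/3 (B(h) = (-3 - h)/3 = -1 - h/3)
D = -11
F = -17 (F = -11 - 6 = -17)
y(a) = √(-⅔ + a) (y(a) = √(a + (-1 - ⅓*(-1))) = √(a + (-1 + ⅓)) = √(a - ⅔) = √(-⅔ + a))
y(F + 94) - 1*(-35678) = √(-6 + 9*(-17 + 94))/3 - 1*(-35678) = √(-6 + 9*77)/3 + 35678 = √(-6 + 693)/3 + 35678 = √687/3 + 35678 = 35678 + √687/3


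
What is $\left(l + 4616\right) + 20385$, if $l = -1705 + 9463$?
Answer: $32759$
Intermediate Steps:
$l = 7758$
$\left(l + 4616\right) + 20385 = \left(7758 + 4616\right) + 20385 = 12374 + 20385 = 32759$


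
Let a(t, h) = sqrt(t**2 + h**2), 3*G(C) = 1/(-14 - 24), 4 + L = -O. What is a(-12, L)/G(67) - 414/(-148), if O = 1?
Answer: -109461/74 ≈ -1479.2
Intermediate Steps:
L = -5 (L = -4 - 1*1 = -4 - 1 = -5)
G(C) = -1/114 (G(C) = 1/(3*(-14 - 24)) = (1/3)/(-38) = (1/3)*(-1/38) = -1/114)
a(t, h) = sqrt(h**2 + t**2)
a(-12, L)/G(67) - 414/(-148) = sqrt((-5)**2 + (-12)**2)/(-1/114) - 414/(-148) = sqrt(25 + 144)*(-114) - 414*(-1/148) = sqrt(169)*(-114) + 207/74 = 13*(-114) + 207/74 = -1482 + 207/74 = -109461/74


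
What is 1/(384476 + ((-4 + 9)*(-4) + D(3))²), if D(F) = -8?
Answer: 1/385260 ≈ 2.5957e-6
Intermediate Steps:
1/(384476 + ((-4 + 9)*(-4) + D(3))²) = 1/(384476 + ((-4 + 9)*(-4) - 8)²) = 1/(384476 + (5*(-4) - 8)²) = 1/(384476 + (-20 - 8)²) = 1/(384476 + (-28)²) = 1/(384476 + 784) = 1/385260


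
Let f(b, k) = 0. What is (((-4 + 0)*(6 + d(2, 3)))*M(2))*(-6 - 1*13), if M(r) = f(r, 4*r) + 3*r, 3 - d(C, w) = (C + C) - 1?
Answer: 2736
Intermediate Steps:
d(C, w) = 4 - 2*C (d(C, w) = 3 - ((C + C) - 1) = 3 - (2*C - 1) = 3 - (-1 + 2*C) = 3 + (1 - 2*C) = 4 - 2*C)
M(r) = 3*r (M(r) = 0 + 3*r = 3*r)
(((-4 + 0)*(6 + d(2, 3)))*M(2))*(-6 - 1*13) = (((-4 + 0)*(6 + (4 - 2*2)))*(3*2))*(-6 - 1*13) = (-4*(6 + (4 - 4))*6)*(-6 - 13) = (-4*(6 + 0)*6)*(-19) = (-4*6*6)*(-19) = -24*6*(-19) = -144*(-19) = 2736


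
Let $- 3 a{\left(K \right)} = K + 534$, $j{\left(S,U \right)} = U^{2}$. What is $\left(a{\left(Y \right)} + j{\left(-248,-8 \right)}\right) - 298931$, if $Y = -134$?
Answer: $- \frac{897001}{3} \approx -2.99 \cdot 10^{5}$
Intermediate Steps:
$a{\left(K \right)} = -178 - \frac{K}{3}$ ($a{\left(K \right)} = - \frac{K + 534}{3} = - \frac{534 + K}{3} = -178 - \frac{K}{3}$)
$\left(a{\left(Y \right)} + j{\left(-248,-8 \right)}\right) - 298931 = \left(\left(-178 - - \frac{134}{3}\right) + \left(-8\right)^{2}\right) - 298931 = \left(\left(-178 + \frac{134}{3}\right) + 64\right) - 298931 = \left(- \frac{400}{3} + 64\right) - 298931 = - \frac{208}{3} - 298931 = - \frac{897001}{3}$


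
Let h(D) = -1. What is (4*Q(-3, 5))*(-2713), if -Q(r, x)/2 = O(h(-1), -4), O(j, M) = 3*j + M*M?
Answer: 282152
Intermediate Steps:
O(j, M) = M² + 3*j (O(j, M) = 3*j + M² = M² + 3*j)
Q(r, x) = -26 (Q(r, x) = -2*((-4)² + 3*(-1)) = -2*(16 - 3) = -2*13 = -26)
(4*Q(-3, 5))*(-2713) = (4*(-26))*(-2713) = -104*(-2713) = 282152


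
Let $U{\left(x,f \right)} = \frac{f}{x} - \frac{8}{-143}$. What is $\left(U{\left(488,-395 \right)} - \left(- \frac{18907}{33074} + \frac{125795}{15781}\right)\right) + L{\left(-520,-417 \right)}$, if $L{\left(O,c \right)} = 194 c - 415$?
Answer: $- \frac{1480984911641781277}{18211558184248} \approx -81321.0$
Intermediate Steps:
$U{\left(x,f \right)} = \frac{8}{143} + \frac{f}{x}$ ($U{\left(x,f \right)} = \frac{f}{x} - - \frac{8}{143} = \frac{f}{x} + \frac{8}{143} = \frac{8}{143} + \frac{f}{x}$)
$L{\left(O,c \right)} = -415 + 194 c$
$\left(U{\left(488,-395 \right)} - \left(- \frac{18907}{33074} + \frac{125795}{15781}\right)\right) + L{\left(-520,-417 \right)} = \left(\left(\frac{8}{143} - \frac{395}{488}\right) - \left(- \frac{18907}{33074} + \frac{125795}{15781}\right)\right) + \left(-415 + 194 \left(-417\right)\right) = \left(\left(\frac{8}{143} - \frac{395}{488}\right) - \frac{3862172463}{521940794}\right) - 81313 = \left(\left(\frac{8}{143} - \frac{395}{488}\right) + \left(- \frac{125795}{15781} + \frac{18907}{33074}\right)\right) - 81313 = \left(- \frac{52581}{69784} - \frac{3862172463}{521940794}\right) - 81313 = - \frac{148481006023653}{18211558184248} - 81313 = - \frac{1480984911641781277}{18211558184248}$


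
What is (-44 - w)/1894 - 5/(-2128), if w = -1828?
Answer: 1902911/2015216 ≈ 0.94427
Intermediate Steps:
(-44 - w)/1894 - 5/(-2128) = (-44 - 1*(-1828))/1894 - 5/(-2128) = (-44 + 1828)*(1/1894) - 5*(-1/2128) = 1784*(1/1894) + 5/2128 = 892/947 + 5/2128 = 1902911/2015216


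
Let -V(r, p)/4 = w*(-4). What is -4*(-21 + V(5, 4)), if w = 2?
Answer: -44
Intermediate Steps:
V(r, p) = 32 (V(r, p) = -8*(-4) = -4*(-8) = 32)
-4*(-21 + V(5, 4)) = -4*(-21 + 32) = -4*11 = -44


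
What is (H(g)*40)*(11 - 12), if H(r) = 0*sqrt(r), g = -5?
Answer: 0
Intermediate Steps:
H(r) = 0
(H(g)*40)*(11 - 12) = (0*40)*(11 - 12) = 0*(-1) = 0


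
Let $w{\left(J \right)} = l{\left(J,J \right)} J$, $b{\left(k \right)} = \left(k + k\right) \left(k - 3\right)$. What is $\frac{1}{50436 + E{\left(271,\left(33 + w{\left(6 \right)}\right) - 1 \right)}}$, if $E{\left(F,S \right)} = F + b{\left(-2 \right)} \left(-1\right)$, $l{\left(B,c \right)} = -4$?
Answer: $\frac{1}{50687} \approx 1.9729 \cdot 10^{-5}$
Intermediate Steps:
$b{\left(k \right)} = 2 k \left(-3 + k\right)$
$w{\left(J \right)} = - 4 J$
$E{\left(F,S \right)} = -20 + F$ ($E{\left(F,S \right)} = F + 2 \left(-2\right) \left(-3 - 2\right) \left(-1\right) = F + 2 \left(-2\right) \left(-5\right) \left(-1\right) = F + 20 \left(-1\right) = F - 20 = -20 + F$)
$\frac{1}{50436 + E{\left(271,\left(33 + w{\left(6 \right)}\right) - 1 \right)}} = \frac{1}{50436 + \left(-20 + 271\right)} = \frac{1}{50436 + 251} = \frac{1}{50687}$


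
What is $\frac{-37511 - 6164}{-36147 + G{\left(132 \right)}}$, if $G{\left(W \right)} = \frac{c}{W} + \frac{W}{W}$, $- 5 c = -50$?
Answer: $\frac{2882550}{2385631} \approx 1.2083$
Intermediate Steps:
$c = 10$ ($c = \left(- \frac{1}{5}\right) \left(-50\right) = 10$)
$G{\left(W \right)} = 1 + \frac{10}{W}$ ($G{\left(W \right)} = \frac{10}{W} + \frac{W}{W} = \frac{10}{W} + 1 = 1 + \frac{10}{W}$)
$\frac{-37511 - 6164}{-36147 + G{\left(132 \right)}} = \frac{-37511 - 6164}{-36147 + \frac{10 + 132}{132}} = - \frac{43675}{-36147 + \frac{1}{132} \cdot 142} = - \frac{43675}{-36147 + \frac{71}{66}} = - \frac{43675}{- \frac{2385631}{66}} = \left(-43675\right) \left(- \frac{66}{2385631}\right) = \frac{2882550}{2385631}$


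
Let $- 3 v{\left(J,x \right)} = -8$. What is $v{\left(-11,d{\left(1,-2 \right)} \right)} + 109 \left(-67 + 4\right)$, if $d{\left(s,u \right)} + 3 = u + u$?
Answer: $- \frac{20593}{3} \approx -6864.3$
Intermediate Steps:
$d{\left(s,u \right)} = -3 + 2 u$ ($d{\left(s,u \right)} = -3 + \left(u + u\right) = -3 + 2 u$)
$v{\left(J,x \right)} = \frac{8}{3}$ ($v{\left(J,x \right)} = \left(- \frac{1}{3}\right) \left(-8\right) = \frac{8}{3}$)
$v{\left(-11,d{\left(1,-2 \right)} \right)} + 109 \left(-67 + 4\right) = \frac{8}{3} + 109 \left(-67 + 4\right) = \frac{8}{3} + 109 \left(-63\right) = \frac{8}{3} - 6867 = - \frac{20593}{3}$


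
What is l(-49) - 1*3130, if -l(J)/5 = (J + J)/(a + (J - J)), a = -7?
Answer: -3200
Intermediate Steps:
l(J) = 10*J/7 (l(J) = -5*(J + J)/(-7 + (J - J)) = -5*2*J/(-7 + 0) = -5*2*J/(-7) = -5*2*J*(-1)/7 = -(-10)*J/7 = 10*J/7)
l(-49) - 1*3130 = (10/7)*(-49) - 1*3130 = -70 - 3130 = -3200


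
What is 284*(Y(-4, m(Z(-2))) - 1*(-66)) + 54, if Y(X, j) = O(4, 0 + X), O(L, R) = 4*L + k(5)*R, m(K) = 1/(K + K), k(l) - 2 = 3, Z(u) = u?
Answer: 17662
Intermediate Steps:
k(l) = 5 (k(l) = 2 + 3 = 5)
m(K) = 1/(2*K)
O(L, R) = 4*L + 5*R
Y(X, j) = 16 + 5*X (Y(X, j) = 4*4 + 5*(0 + X) = 16 + 5*X)
284*(Y(-4, m(Z(-2))) - 1*(-66)) + 54 = 284*((16 + 5*(-4)) - 1*(-66)) + 54 = 284*((16 - 20) + 66) + 54 = 284*(-4 + 66) + 54 = 284*62 + 54 = 17608 + 54 = 17662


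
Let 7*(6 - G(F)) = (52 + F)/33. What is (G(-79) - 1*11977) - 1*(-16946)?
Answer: 383084/77 ≈ 4975.1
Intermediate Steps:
G(F) = 1334/231 - F/231 (G(F) = 6 - (52 + F)/(7*33) = 6 - (52/33 + F/33)/7 = 6 + (-52/231 - F/231) = 1334/231 - F/231)
(G(-79) - 1*11977) - 1*(-16946) = ((1334/231 - 1/231*(-79)) - 1*11977) - 1*(-16946) = ((1334/231 + 79/231) - 11977) + 16946 = (471/77 - 11977) + 16946 = -921758/77 + 16946 = 383084/77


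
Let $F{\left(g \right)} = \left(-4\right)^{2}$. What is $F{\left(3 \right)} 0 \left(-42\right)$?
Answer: $0$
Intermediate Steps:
$F{\left(g \right)} = 16$
$F{\left(3 \right)} 0 \left(-42\right) = 16 \cdot 0 \left(-42\right) = 0 \left(-42\right) = 0$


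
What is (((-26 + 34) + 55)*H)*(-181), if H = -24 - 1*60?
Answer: 957852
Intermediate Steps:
H = -84 (H = -24 - 60 = -84)
(((-26 + 34) + 55)*H)*(-181) = (((-26 + 34) + 55)*(-84))*(-181) = ((8 + 55)*(-84))*(-181) = (63*(-84))*(-181) = -5292*(-181) = 957852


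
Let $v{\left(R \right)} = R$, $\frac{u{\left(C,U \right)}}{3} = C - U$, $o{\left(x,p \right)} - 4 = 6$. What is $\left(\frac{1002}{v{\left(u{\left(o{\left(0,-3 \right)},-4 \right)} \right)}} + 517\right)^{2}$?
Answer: $\frac{14333796}{49} \approx 2.9253 \cdot 10^{5}$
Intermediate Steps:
$o{\left(x,p \right)} = 10$ ($o{\left(x,p \right)} = 4 + 6 = 10$)
$u{\left(C,U \right)} = - 3 U + 3 C$ ($u{\left(C,U \right)} = 3 \left(C - U\right) = - 3 U + 3 C$)
$\left(\frac{1002}{v{\left(u{\left(o{\left(0,-3 \right)},-4 \right)} \right)}} + 517\right)^{2} = \left(\frac{1002}{\left(-3\right) \left(-4\right) + 3 \cdot 10} + 517\right)^{2} = \left(\frac{1002}{12 + 30} + 517\right)^{2} = \left(\frac{1002}{42} + 517\right)^{2} = \left(1002 \cdot \frac{1}{42} + 517\right)^{2} = \left(\frac{167}{7} + 517\right)^{2} = \left(\frac{3786}{7}\right)^{2} = \frac{14333796}{49}$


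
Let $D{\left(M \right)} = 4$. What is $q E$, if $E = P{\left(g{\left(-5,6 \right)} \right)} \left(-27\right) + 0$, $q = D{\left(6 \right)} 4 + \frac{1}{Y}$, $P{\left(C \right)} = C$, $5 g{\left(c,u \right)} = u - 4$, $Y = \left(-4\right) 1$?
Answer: $- \frac{1701}{10} \approx -170.1$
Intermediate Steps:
$Y = -4$
$g{\left(c,u \right)} = - \frac{4}{5} + \frac{u}{5}$ ($g{\left(c,u \right)} = \frac{u - 4}{5} = \frac{-4 + u}{5} = - \frac{4}{5} + \frac{u}{5}$)
$q = \frac{63}{4}$ ($q = 4 \cdot 4 + \frac{1}{-4} = 16 - \frac{1}{4} = \frac{63}{4} \approx 15.75$)
$E = - \frac{54}{5}$ ($E = \left(- \frac{4}{5} + \frac{1}{5} \cdot 6\right) \left(-27\right) + 0 = \left(- \frac{4}{5} + \frac{6}{5}\right) \left(-27\right) + 0 = \frac{2}{5} \left(-27\right) + 0 = - \frac{54}{5} + 0 = - \frac{54}{5} \approx -10.8$)
$q E = \frac{63}{4} \left(- \frac{54}{5}\right) = - \frac{1701}{10}$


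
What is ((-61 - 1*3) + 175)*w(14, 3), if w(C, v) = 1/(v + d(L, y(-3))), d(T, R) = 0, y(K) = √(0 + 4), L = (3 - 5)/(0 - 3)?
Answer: 37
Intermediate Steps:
L = ⅔ (L = -2/(-3) = -2*(-⅓) = ⅔ ≈ 0.66667)
y(K) = 2 (y(K) = √4 = 2)
w(C, v) = 1/v (w(C, v) = 1/(v + 0) = 1/v)
((-61 - 1*3) + 175)*w(14, 3) = ((-61 - 1*3) + 175)/3 = ((-61 - 3) + 175)*(⅓) = (-64 + 175)*(⅓) = 111*(⅓) = 37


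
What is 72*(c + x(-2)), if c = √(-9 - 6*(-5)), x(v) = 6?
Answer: 432 + 72*√21 ≈ 761.95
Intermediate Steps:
c = √21 (c = √(-9 + 30) = √21 ≈ 4.5826)
72*(c + x(-2)) = 72*(√21 + 6) = 72*(6 + √21) = 432 + 72*√21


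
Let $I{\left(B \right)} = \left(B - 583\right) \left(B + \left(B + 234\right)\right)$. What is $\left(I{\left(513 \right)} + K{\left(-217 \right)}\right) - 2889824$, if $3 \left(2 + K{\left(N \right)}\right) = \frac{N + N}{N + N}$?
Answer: $- \frac{8934077}{3} \approx -2.978 \cdot 10^{6}$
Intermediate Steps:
$K{\left(N \right)} = - \frac{5}{3}$ ($K{\left(N \right)} = -2 + \frac{\left(N + N\right) \frac{1}{N + N}}{3} = -2 + \frac{2 N \frac{1}{2 N}}{3} = -2 + \frac{1}{3} \cdot 1 = -2 + \frac{1}{3} = - \frac{5}{3}$)
$I{\left(B \right)} = \left(-583 + B\right) \left(234 + 2 B\right)$ ($I{\left(B \right)} = \left(-583 + B\right) \left(B + \left(234 + B\right)\right) = \left(-583 + B\right) \left(234 + 2 B\right)$)
$\left(I{\left(513 \right)} + K{\left(-217 \right)}\right) - 2889824 = \left(\left(-136422 - 478116 + 2 \cdot 513^{2}\right) - \frac{5}{3}\right) - 2889824 = \left(\left(-136422 - 478116 + 2 \cdot 263169\right) - \frac{5}{3}\right) - 2889824 = \left(\left(-136422 - 478116 + 526338\right) - \frac{5}{3}\right) - 2889824 = \left(-88200 - \frac{5}{3}\right) - 2889824 = - \frac{264605}{3} - 2889824 = - \frac{8934077}{3}$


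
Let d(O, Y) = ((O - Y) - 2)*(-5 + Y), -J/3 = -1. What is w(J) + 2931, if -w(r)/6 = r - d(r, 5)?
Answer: 2913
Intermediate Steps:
J = 3 (J = -3*(-1) = 3)
d(O, Y) = (-5 + Y)*(-2 + O - Y) (d(O, Y) = (-2 + O - Y)*(-5 + Y) = (-5 + Y)*(-2 + O - Y))
w(r) = -6*r (w(r) = -6*(r - (10 - 1*5² - 5*r + 3*5 + r*5)) = -6*(r - (10 - 1*25 - 5*r + 15 + 5*r)) = -6*(r - (10 - 25 - 5*r + 15 + 5*r)) = -6*(r - 1*0) = -6*(r + 0) = -6*r)
w(J) + 2931 = -6*3 + 2931 = -18 + 2931 = 2913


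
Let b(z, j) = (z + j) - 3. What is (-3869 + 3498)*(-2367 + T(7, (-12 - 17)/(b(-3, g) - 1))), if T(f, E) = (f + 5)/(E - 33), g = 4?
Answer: 4391739/5 ≈ 8.7835e+5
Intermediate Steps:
b(z, j) = -3 + j + z (b(z, j) = (j + z) - 3 = -3 + j + z)
T(f, E) = (5 + f)/(-33 + E)
(-3869 + 3498)*(-2367 + T(7, (-12 - 17)/(b(-3, g) - 1))) = (-3869 + 3498)*(-2367 + (5 + 7)/(-33 + (-12 - 17)/((-3 + 4 - 3) - 1))) = -371*(-2367 + 12/(-33 - 29/(-2 - 1))) = -371*(-2367 + 12/(-33 - 29/(-3))) = -371*(-2367 + 12/(-33 - 29*(-⅓))) = -371*(-2367 + 12/(-33 + 29/3)) = -371*(-2367 + 12/(-70/3)) = -371*(-2367 - 3/70*12) = -371*(-2367 - 18/35) = -371*(-82863/35) = 4391739/5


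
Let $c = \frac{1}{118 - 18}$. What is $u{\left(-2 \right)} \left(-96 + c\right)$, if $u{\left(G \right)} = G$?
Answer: $\frac{9599}{50} \approx 191.98$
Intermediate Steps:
$c = \frac{1}{100} \approx 0.01$
$u{\left(-2 \right)} \left(-96 + c\right) = - 2 \left(-96 + \frac{1}{100}\right) = \left(-2\right) \left(- \frac{9599}{100}\right) = \frac{9599}{50}$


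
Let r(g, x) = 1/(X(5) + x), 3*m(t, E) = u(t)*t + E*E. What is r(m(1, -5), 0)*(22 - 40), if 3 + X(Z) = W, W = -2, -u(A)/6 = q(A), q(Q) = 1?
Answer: 18/5 ≈ 3.6000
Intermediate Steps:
u(A) = -6 (u(A) = -6*1 = -6)
X(Z) = -5 (X(Z) = -3 - 2 = -5)
m(t, E) = -2*t + E²/3 (m(t, E) = (-6*t + E*E)/3 = (-6*t + E²)/3 = (E² - 6*t)/3 = -2*t + E²/3)
r(g, x) = 1/(-5 + x)
r(m(1, -5), 0)*(22 - 40) = (22 - 40)/(-5 + 0) = -18/(-5) = -⅕*(-18) = 18/5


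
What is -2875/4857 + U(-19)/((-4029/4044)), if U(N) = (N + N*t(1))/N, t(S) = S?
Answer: -16955597/6522951 ≈ -2.5994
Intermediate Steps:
U(N) = 2 (U(N) = (N + N*1)/N = (N + N)/N = (2*N)/N = 2)
-2875/4857 + U(-19)/((-4029/4044)) = -2875/4857 + 2/((-4029/4044)) = -2875*1/4857 + 2/((-4029/4044)) = -2875/4857 + 2/((-1*1343/1348)) = -2875/4857 + 2/(-1343/1348) = -2875/4857 + 2*(-1348/1343) = -2875/4857 - 2696/1343 = -16955597/6522951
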